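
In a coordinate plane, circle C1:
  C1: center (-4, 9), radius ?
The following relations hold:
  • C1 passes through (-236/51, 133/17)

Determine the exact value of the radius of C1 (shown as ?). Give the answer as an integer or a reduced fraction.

1. [C1∋P]  r_C1² − 16/9 = 0  ⇒  r_C1 = 4/3 (r>0 drops 1)

4/3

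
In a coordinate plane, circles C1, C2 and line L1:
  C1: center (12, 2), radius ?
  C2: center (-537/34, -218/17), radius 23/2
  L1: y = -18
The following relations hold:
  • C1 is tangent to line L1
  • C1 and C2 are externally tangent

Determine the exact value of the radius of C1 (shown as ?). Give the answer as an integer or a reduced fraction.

20

1. [C1‖L1]  r_C1² − 400 = 0  ⇒  r_C1 = 20 (r>0 drops 1)
2. [ext C1·C2]  r_C1² + 23r_C1 − 860 = 0  ⇒  r_C1 = 20 (r>0 drops 1)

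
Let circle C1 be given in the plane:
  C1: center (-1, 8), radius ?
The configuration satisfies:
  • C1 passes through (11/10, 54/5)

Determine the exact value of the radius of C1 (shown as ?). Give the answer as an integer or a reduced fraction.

1. [C1∋P]  r_C1² − 49/4 = 0  ⇒  r_C1 = 7/2 (r>0 drops 1)

7/2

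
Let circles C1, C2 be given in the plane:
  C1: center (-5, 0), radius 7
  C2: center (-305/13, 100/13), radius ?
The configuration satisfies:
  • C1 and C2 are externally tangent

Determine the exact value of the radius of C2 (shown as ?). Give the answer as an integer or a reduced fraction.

1. [ext C1·C2]  r_C2² + 14r_C2 − 351 = 0  ⇒  r_C2 = 13 (r>0 drops 1)

13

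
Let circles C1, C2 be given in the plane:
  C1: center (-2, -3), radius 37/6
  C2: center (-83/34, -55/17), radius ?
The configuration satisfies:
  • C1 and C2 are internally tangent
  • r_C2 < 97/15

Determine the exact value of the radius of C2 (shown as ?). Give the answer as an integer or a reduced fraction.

1. [int C1,C2]  r_C2² − (37/3)r_C2 + 340/9 = 0  ⇒  r_C2 = 17/3 or 20/3
2. given r_C2 < 97/15: keep 17/3

17/3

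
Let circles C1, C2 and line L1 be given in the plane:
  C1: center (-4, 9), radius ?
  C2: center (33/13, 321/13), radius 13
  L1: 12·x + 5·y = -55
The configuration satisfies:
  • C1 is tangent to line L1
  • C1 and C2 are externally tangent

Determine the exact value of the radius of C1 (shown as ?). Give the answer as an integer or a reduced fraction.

1. [C1‖L1]  r_C1² − 16 = 0  ⇒  r_C1 = 4 (r>0 drops 1)
2. [ext C1·C2]  r_C1² + 26r_C1 − 120 = 0  ⇒  r_C1 = 4 (r>0 drops 1)

4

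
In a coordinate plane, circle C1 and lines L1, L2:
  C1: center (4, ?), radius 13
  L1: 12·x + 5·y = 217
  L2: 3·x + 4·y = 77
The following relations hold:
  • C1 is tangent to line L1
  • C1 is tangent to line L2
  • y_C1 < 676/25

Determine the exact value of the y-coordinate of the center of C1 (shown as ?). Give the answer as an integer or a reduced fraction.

0

1. [C1‖L1]  y_C1² − (338/5)y_C1 = 0  ⇒  y_C1 = 0 or 338/5
2. [C1‖L2]  y_C1² − (65/2)y_C1 = 0  ⇒  y_C1 = 0 or 65/2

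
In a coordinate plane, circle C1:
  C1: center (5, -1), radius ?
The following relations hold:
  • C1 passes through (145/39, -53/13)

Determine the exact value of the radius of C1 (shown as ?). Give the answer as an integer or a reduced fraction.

10/3

1. [C1∋P]  r_C1² − 100/9 = 0  ⇒  r_C1 = 10/3 (r>0 drops 1)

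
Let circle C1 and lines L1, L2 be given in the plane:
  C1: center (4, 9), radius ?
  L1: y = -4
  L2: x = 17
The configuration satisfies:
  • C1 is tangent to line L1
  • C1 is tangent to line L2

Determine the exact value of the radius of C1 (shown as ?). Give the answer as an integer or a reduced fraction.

13

1. [C1‖L1]  r_C1² − 169 = 0  ⇒  r_C1 = 13 (r>0 drops 1)
2. [C1‖L2]  r_C1² − 169 = 0  ⇒  r_C1 = 13 (r>0 drops 1)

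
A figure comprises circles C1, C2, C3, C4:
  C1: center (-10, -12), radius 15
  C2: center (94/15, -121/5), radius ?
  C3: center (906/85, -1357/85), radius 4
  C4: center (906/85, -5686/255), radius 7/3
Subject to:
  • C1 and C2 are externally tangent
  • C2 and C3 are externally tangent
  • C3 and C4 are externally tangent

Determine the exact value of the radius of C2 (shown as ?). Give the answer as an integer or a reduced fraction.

16/3

1. [ext C1·C2]  r_C2² + 30r_C2 − 1696/9 = 0  ⇒  r_C2 = 16/3 (r>0 drops 1)
2. [ext C2·C3]  r_C2² + 8r_C2 − 640/9 = 0  ⇒  r_C2 = 16/3 (r>0 drops 1)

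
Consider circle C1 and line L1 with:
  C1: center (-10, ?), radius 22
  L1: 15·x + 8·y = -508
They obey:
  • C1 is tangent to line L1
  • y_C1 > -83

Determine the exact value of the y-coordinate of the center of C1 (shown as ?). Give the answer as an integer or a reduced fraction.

2

1. [C1‖L1]  y_C1² + (179/2)y_C1 − 183 = 0  ⇒  y_C1 = -183/2 or 2
2. given y_C1 > -83: keep 2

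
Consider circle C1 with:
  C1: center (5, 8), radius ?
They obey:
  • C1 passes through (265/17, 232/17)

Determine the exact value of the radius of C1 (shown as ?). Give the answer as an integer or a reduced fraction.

12

1. [C1∋P]  r_C1² − 144 = 0  ⇒  r_C1 = 12 (r>0 drops 1)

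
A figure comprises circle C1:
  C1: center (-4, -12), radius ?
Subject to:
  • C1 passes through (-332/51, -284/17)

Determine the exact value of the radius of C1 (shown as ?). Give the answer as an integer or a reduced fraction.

16/3

1. [C1∋P]  r_C1² − 256/9 = 0  ⇒  r_C1 = 16/3 (r>0 drops 1)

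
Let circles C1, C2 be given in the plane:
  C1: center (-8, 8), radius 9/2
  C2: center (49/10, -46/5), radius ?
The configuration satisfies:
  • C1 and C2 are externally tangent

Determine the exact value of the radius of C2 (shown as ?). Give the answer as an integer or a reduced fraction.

17

1. [ext C1·C2]  r_C2² + 9r_C2 − 442 = 0  ⇒  r_C2 = 17 (r>0 drops 1)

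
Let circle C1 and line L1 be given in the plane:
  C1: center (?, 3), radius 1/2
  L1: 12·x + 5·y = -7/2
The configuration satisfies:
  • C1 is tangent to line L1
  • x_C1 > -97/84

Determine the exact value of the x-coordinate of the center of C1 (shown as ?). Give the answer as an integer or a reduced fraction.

1. [C1‖L1]  x_C1² + (37/12)x_C1 + 25/12 = 0  ⇒  x_C1 = -25/12 or -1
2. given x_C1 > -97/84: keep -1

-1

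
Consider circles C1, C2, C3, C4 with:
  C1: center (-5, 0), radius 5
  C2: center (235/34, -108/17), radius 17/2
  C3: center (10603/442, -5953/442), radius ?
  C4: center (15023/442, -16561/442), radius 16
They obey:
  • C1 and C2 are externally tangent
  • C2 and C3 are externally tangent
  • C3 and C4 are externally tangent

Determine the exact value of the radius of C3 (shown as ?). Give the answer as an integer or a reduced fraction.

1. [ext C2·C3]  r_C3² + 17r_C3 − 270 = 0  ⇒  r_C3 = 10 (r>0 drops 1)
2. [ext C3·C4]  r_C3² + 32r_C3 − 420 = 0  ⇒  r_C3 = 10 (r>0 drops 1)

10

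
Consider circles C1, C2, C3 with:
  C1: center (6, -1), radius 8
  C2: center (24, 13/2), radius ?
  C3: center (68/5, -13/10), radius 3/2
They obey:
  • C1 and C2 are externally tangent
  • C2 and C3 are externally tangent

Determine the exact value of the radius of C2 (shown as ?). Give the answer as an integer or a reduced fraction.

23/2

1. [ext C1·C2]  r_C2² + 16r_C2 − 1265/4 = 0  ⇒  r_C2 = 23/2 (r>0 drops 1)
2. [ext C2·C3]  r_C2² + 3r_C2 − 667/4 = 0  ⇒  r_C2 = 23/2 (r>0 drops 1)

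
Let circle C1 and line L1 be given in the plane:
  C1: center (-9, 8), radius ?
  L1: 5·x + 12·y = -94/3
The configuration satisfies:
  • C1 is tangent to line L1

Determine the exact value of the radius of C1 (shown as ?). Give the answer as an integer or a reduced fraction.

19/3

1. [C1‖L1]  r_C1² − 361/9 = 0  ⇒  r_C1 = 19/3 (r>0 drops 1)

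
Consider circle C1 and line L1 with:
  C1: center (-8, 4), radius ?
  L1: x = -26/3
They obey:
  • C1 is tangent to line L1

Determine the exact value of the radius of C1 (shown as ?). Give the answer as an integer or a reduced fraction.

1. [C1‖L1]  r_C1² − 4/9 = 0  ⇒  r_C1 = 2/3 (r>0 drops 1)

2/3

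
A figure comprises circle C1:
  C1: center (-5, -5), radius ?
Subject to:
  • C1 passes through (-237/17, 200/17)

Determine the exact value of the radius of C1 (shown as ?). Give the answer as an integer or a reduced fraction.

19

1. [C1∋P]  r_C1² − 361 = 0  ⇒  r_C1 = 19 (r>0 drops 1)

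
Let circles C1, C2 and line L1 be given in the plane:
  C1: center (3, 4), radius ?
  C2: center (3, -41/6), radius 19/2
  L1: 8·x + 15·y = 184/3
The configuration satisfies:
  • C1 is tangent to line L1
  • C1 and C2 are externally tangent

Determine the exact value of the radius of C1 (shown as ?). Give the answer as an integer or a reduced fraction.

4/3

1. [C1‖L1]  r_C1² − 16/9 = 0  ⇒  r_C1 = 4/3 (r>0 drops 1)
2. [ext C1·C2]  r_C1² + 19r_C1 − 244/9 = 0  ⇒  r_C1 = 4/3 (r>0 drops 1)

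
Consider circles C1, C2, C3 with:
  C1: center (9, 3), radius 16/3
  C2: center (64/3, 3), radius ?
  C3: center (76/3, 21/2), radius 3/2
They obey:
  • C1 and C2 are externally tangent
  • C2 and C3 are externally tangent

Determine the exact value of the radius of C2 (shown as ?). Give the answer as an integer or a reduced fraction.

1. [ext C1·C2]  r_C2² + (32/3)r_C2 − 371/3 = 0  ⇒  r_C2 = 7 (r>0 drops 1)
2. [ext C2·C3]  r_C2² + 3r_C2 − 70 = 0  ⇒  r_C2 = 7 (r>0 drops 1)

7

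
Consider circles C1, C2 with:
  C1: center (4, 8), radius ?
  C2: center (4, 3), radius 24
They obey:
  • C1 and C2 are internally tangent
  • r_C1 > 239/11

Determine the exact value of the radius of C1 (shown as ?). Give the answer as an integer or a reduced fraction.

1. [int C1,C2]  r_C1² − 48r_C1 + 551 = 0  ⇒  r_C1 = 19 or 29
2. given r_C1 > 239/11: keep 29

29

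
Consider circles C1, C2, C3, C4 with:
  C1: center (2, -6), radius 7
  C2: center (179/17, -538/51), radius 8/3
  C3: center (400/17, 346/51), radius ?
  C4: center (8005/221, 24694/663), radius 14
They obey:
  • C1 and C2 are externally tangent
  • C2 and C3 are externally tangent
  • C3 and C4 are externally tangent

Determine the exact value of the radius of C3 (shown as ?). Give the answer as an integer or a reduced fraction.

1. [ext C2·C3]  r_C3² + (16/3)r_C3 − 1387/3 = 0  ⇒  r_C3 = 19 (r>0 drops 1)
2. [ext C3·C4]  r_C3² + 28r_C3 − 893 = 0  ⇒  r_C3 = 19 (r>0 drops 1)

19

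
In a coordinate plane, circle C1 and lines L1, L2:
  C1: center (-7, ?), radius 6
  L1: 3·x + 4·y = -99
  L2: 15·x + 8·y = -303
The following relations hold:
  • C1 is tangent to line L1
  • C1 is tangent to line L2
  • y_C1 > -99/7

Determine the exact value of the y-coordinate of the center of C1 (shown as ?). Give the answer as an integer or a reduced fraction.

-12

1. [C1‖L1]  y_C1² + 39y_C1 + 324 = 0  ⇒  y_C1 = -27 or -12
2. [C1‖L2]  y_C1² + (99/2)y_C1 + 450 = 0  ⇒  y_C1 = -75/2 or -12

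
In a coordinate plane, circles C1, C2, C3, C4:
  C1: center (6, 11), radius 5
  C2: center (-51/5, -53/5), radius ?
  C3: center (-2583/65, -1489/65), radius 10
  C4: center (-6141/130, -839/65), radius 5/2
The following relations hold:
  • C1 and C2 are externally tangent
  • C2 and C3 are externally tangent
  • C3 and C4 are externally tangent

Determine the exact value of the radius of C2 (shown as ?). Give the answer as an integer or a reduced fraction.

22

1. [ext C1·C2]  r_C2² + 10r_C2 − 704 = 0  ⇒  r_C2 = 22 (r>0 drops 1)
2. [ext C2·C3]  r_C2² + 20r_C2 − 924 = 0  ⇒  r_C2 = 22 (r>0 drops 1)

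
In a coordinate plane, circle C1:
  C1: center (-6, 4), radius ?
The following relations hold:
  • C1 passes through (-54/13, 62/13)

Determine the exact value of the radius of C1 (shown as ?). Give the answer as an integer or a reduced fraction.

1. [C1∋P]  r_C1² − 4 = 0  ⇒  r_C1 = 2 (r>0 drops 1)

2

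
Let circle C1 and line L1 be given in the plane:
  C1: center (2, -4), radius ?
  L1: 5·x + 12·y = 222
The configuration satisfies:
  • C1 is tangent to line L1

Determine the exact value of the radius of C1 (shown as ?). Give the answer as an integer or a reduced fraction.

1. [C1‖L1]  r_C1² − 400 = 0  ⇒  r_C1 = 20 (r>0 drops 1)

20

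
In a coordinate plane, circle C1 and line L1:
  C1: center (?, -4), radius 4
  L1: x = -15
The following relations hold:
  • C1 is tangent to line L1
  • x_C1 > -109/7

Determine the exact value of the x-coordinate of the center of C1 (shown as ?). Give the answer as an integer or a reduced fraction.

-11

1. [C1‖L1]  x_C1² + 30x_C1 + 209 = 0  ⇒  x_C1 = -19 or -11
2. given x_C1 > -109/7: keep -11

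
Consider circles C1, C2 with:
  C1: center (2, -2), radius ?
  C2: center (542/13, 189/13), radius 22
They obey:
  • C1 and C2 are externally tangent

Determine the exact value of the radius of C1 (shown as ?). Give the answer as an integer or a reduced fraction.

21

1. [ext C1·C2]  r_C1² + 44r_C1 − 1365 = 0  ⇒  r_C1 = 21 (r>0 drops 1)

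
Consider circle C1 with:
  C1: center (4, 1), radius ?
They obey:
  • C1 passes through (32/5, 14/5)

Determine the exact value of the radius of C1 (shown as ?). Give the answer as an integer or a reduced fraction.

3

1. [C1∋P]  r_C1² − 9 = 0  ⇒  r_C1 = 3 (r>0 drops 1)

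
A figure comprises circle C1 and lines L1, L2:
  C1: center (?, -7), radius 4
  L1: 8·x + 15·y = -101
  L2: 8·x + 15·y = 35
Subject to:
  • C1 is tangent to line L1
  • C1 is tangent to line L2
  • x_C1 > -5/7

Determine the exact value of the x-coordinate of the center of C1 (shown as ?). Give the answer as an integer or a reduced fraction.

9

1. [C1‖L1]  x_C1² − 1x_C1 − 72 = 0  ⇒  x_C1 = -8 or 9
2. [C1‖L2]  x_C1² − 35x_C1 + 234 = 0  ⇒  x_C1 = 9 or 26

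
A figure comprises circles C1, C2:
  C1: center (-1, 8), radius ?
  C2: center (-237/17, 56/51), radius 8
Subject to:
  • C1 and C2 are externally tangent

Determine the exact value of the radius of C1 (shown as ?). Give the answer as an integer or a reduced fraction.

20/3

1. [ext C1·C2]  r_C1² + 16r_C1 − 1360/9 = 0  ⇒  r_C1 = 20/3 (r>0 drops 1)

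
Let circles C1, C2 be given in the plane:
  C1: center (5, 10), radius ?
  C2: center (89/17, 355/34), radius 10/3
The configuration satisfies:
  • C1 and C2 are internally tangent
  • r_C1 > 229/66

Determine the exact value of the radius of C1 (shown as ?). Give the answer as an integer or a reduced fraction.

23/6

1. [int C1,C2]  r_C1² − (20/3)r_C1 + 391/36 = 0  ⇒  r_C1 = 17/6 or 23/6
2. given r_C1 > 229/66: keep 23/6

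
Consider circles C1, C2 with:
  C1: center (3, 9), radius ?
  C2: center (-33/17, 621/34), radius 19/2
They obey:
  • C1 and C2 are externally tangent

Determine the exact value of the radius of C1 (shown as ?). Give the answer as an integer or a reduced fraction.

1. [ext C1·C2]  r_C1² + 19r_C1 − 20 = 0  ⇒  r_C1 = 1 (r>0 drops 1)

1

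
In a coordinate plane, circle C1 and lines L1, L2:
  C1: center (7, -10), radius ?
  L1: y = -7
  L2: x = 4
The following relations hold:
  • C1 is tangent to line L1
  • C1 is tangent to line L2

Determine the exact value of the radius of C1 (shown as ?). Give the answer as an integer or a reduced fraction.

3

1. [C1‖L1]  r_C1² − 9 = 0  ⇒  r_C1 = 3 (r>0 drops 1)
2. [C1‖L2]  r_C1² − 9 = 0  ⇒  r_C1 = 3 (r>0 drops 1)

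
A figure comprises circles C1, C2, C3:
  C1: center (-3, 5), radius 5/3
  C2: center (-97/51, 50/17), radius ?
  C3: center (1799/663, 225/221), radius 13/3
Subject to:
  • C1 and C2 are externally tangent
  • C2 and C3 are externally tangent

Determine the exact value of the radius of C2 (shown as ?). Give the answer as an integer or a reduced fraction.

2/3

1. [ext C1·C2]  r_C2² + (10/3)r_C2 − 8/3 = 0  ⇒  r_C2 = 2/3 (r>0 drops 1)
2. [ext C2·C3]  r_C2² + (26/3)r_C2 − 56/9 = 0  ⇒  r_C2 = 2/3 (r>0 drops 1)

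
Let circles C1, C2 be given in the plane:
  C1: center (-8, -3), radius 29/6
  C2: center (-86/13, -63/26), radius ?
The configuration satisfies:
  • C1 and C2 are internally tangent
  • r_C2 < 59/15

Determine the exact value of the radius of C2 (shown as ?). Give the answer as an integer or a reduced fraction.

10/3

1. [int C1,C2]  r_C2² − (29/3)r_C2 + 190/9 = 0  ⇒  r_C2 = 10/3 or 19/3
2. given r_C2 < 59/15: keep 10/3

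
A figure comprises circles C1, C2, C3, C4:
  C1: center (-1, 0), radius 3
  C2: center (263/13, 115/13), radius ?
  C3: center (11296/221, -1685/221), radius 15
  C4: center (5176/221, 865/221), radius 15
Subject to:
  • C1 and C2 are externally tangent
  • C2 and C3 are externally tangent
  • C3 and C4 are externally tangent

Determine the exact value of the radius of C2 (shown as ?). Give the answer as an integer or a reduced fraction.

20

1. [ext C1·C2]  r_C2² + 6r_C2 − 520 = 0  ⇒  r_C2 = 20 (r>0 drops 1)
2. [ext C2·C3]  r_C2² + 30r_C2 − 1000 = 0  ⇒  r_C2 = 20 (r>0 drops 1)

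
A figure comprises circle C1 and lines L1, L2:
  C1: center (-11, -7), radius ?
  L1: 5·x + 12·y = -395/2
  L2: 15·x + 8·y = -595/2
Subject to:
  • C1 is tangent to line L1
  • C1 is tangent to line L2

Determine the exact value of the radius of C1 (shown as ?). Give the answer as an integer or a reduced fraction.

9/2

1. [C1‖L1]  r_C1² − 81/4 = 0  ⇒  r_C1 = 9/2 (r>0 drops 1)
2. [C1‖L2]  r_C1² − 81/4 = 0  ⇒  r_C1 = 9/2 (r>0 drops 1)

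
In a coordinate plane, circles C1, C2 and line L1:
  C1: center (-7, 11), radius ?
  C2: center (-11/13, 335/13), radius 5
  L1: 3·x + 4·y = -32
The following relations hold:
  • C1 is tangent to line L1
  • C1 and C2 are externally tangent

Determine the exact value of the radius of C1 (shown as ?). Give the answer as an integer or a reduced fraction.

11

1. [C1‖L1]  r_C1² − 121 = 0  ⇒  r_C1 = 11 (r>0 drops 1)
2. [ext C1·C2]  r_C1² + 10r_C1 − 231 = 0  ⇒  r_C1 = 11 (r>0 drops 1)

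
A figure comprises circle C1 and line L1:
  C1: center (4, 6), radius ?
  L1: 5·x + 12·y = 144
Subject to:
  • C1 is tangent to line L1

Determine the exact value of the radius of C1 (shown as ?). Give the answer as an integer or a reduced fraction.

4

1. [C1‖L1]  r_C1² − 16 = 0  ⇒  r_C1 = 4 (r>0 drops 1)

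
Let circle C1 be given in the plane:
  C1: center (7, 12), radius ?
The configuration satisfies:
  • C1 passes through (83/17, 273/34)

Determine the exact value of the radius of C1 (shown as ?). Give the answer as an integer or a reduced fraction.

1. [C1∋P]  r_C1² − 81/4 = 0  ⇒  r_C1 = 9/2 (r>0 drops 1)

9/2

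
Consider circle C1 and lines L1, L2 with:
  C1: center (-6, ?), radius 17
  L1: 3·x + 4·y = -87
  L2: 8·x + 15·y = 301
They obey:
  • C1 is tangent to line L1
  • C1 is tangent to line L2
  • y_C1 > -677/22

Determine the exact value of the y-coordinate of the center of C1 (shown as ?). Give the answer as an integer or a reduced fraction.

4

1. [C1‖L1]  y_C1² + (69/2)y_C1 − 154 = 0  ⇒  y_C1 = -77/2 or 4
2. [C1‖L2]  y_C1² − (698/15)y_C1 + 2552/15 = 0  ⇒  y_C1 = 4 or 638/15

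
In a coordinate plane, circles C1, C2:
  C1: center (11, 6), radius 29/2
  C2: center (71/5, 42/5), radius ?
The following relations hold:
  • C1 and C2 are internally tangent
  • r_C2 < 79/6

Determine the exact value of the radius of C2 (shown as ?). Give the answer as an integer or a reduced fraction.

1. [int C1,C2]  r_C2² − 29r_C2 + 777/4 = 0  ⇒  r_C2 = 21/2 or 37/2
2. given r_C2 < 79/6: keep 21/2

21/2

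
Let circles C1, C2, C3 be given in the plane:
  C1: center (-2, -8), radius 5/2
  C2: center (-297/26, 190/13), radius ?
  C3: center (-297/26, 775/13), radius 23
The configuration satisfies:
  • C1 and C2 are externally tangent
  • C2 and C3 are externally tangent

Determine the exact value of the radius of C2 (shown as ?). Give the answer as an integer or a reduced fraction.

1. [ext C1·C2]  r_C2² + 5r_C2 − 594 = 0  ⇒  r_C2 = 22 (r>0 drops 1)
2. [ext C2·C3]  r_C2² + 46r_C2 − 1496 = 0  ⇒  r_C2 = 22 (r>0 drops 1)

22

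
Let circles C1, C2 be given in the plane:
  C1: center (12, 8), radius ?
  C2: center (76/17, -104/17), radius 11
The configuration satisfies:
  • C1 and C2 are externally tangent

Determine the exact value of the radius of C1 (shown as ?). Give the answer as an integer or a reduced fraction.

5

1. [ext C1·C2]  r_C1² + 22r_C1 − 135 = 0  ⇒  r_C1 = 5 (r>0 drops 1)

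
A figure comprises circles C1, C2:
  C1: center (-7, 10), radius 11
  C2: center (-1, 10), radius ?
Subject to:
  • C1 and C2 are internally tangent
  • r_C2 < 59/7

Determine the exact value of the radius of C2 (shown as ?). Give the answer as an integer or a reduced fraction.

1. [int C1,C2]  r_C2² − 22r_C2 + 85 = 0  ⇒  r_C2 = 5 or 17
2. given r_C2 < 59/7: keep 5

5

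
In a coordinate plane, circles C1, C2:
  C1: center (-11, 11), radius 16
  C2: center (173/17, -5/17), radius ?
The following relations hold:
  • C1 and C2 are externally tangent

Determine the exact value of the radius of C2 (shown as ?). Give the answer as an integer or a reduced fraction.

8

1. [ext C1·C2]  r_C2² + 32r_C2 − 320 = 0  ⇒  r_C2 = 8 (r>0 drops 1)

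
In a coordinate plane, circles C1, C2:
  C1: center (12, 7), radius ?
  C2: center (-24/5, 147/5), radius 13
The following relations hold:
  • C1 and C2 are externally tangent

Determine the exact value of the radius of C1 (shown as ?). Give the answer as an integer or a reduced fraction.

15

1. [ext C1·C2]  r_C1² + 26r_C1 − 615 = 0  ⇒  r_C1 = 15 (r>0 drops 1)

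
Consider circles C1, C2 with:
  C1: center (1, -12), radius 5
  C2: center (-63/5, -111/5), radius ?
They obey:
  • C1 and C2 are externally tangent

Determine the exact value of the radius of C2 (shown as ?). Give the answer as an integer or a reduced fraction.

1. [ext C1·C2]  r_C2² + 10r_C2 − 264 = 0  ⇒  r_C2 = 12 (r>0 drops 1)

12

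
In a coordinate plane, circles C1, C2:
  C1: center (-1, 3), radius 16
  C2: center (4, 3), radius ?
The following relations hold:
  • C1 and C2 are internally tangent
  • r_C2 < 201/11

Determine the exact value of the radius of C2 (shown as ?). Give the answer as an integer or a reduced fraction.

1. [int C1,C2]  r_C2² − 32r_C2 + 231 = 0  ⇒  r_C2 = 11 or 21
2. given r_C2 < 201/11: keep 11

11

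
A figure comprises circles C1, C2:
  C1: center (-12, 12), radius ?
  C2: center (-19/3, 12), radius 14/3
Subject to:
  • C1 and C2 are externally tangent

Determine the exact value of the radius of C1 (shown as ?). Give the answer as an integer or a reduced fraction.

1

1. [ext C1·C2]  r_C1² + (28/3)r_C1 − 31/3 = 0  ⇒  r_C1 = 1 (r>0 drops 1)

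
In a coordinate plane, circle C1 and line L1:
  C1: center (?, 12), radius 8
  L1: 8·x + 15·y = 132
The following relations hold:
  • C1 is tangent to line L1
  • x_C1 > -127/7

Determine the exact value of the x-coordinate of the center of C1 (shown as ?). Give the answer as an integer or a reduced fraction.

11

1. [C1‖L1]  x_C1² + 12x_C1 − 253 = 0  ⇒  x_C1 = -23 or 11
2. given x_C1 > -127/7: keep 11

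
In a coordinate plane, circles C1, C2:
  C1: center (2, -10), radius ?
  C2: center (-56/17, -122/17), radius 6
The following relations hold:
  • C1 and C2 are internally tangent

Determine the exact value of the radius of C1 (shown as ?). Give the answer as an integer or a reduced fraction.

12

1. [int C1,C2]  r_C1² − 12r_C1 = 0  ⇒  r_C1 = 12 (r>0 drops 1)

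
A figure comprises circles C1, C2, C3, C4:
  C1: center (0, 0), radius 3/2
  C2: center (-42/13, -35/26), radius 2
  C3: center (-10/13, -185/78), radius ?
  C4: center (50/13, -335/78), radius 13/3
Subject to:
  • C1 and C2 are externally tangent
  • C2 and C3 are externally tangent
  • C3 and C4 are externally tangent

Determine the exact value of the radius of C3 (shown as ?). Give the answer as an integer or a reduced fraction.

1. [ext C2·C3]  r_C3² + 4r_C3 − 28/9 = 0  ⇒  r_C3 = 2/3 (r>0 drops 1)
2. [ext C3·C4]  r_C3² + (26/3)r_C3 − 56/9 = 0  ⇒  r_C3 = 2/3 (r>0 drops 1)

2/3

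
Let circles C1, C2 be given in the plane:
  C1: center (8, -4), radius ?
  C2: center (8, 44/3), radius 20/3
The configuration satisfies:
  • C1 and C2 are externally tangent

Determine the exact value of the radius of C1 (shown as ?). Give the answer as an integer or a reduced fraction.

1. [ext C1·C2]  r_C1² + (40/3)r_C1 − 304 = 0  ⇒  r_C1 = 12 (r>0 drops 1)

12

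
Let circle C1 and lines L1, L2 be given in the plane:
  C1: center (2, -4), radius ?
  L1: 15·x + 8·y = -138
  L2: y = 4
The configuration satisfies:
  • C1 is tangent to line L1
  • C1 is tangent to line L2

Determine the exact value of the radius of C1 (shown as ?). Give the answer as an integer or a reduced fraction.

8

1. [C1‖L1]  r_C1² − 64 = 0  ⇒  r_C1 = 8 (r>0 drops 1)
2. [C1‖L2]  r_C1² − 64 = 0  ⇒  r_C1 = 8 (r>0 drops 1)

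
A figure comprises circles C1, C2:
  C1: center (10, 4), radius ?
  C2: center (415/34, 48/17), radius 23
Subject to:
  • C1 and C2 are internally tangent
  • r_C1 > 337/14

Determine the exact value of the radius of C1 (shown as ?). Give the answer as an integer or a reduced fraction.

51/2

1. [int C1,C2]  r_C1² − 46r_C1 + 2091/4 = 0  ⇒  r_C1 = 41/2 or 51/2
2. given r_C1 > 337/14: keep 51/2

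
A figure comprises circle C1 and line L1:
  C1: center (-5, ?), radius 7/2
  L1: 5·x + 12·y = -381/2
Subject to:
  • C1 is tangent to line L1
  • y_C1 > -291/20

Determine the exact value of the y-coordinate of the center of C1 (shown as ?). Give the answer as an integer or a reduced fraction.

-10

1. [C1‖L1]  y_C1² + (331/12)y_C1 + 1055/6 = 0  ⇒  y_C1 = -211/12 or -10
2. given y_C1 > -291/20: keep -10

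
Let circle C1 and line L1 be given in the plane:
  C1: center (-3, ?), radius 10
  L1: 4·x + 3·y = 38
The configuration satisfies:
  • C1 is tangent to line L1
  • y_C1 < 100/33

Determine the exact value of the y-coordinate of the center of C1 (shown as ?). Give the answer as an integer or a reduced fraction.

1. [C1‖L1]  y_C1² − (100/3)y_C1 = 0  ⇒  y_C1 = 0 or 100/3
2. given y_C1 < 100/33: keep 0

0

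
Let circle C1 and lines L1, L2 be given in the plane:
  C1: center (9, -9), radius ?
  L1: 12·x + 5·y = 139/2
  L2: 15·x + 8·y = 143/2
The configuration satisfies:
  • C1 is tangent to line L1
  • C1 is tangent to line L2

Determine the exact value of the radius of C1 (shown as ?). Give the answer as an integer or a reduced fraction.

1. [C1‖L1]  r_C1² − 1/4 = 0  ⇒  r_C1 = 1/2 (r>0 drops 1)
2. [C1‖L2]  r_C1² − 1/4 = 0  ⇒  r_C1 = 1/2 (r>0 drops 1)

1/2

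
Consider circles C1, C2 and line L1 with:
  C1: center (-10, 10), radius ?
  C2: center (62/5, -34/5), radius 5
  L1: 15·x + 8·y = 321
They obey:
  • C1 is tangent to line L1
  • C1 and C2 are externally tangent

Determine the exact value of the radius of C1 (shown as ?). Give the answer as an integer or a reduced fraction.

1. [C1‖L1]  r_C1² − 529 = 0  ⇒  r_C1 = 23 (r>0 drops 1)
2. [ext C1·C2]  r_C1² + 10r_C1 − 759 = 0  ⇒  r_C1 = 23 (r>0 drops 1)

23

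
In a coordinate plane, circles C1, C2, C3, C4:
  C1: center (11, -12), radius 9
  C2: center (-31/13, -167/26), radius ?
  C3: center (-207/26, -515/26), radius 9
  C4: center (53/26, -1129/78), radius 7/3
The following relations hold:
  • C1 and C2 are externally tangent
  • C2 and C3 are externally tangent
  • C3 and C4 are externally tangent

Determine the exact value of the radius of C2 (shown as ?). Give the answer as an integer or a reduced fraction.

11/2

1. [ext C1·C2]  r_C2² + 18r_C2 − 517/4 = 0  ⇒  r_C2 = 11/2 (r>0 drops 1)
2. [ext C2·C3]  r_C2² + 18r_C2 − 517/4 = 0  ⇒  r_C2 = 11/2 (r>0 drops 1)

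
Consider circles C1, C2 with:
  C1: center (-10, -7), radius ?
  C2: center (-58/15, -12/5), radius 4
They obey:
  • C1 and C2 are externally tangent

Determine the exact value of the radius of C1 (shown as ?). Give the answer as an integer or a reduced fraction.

11/3

1. [ext C1·C2]  r_C1² + 8r_C1 − 385/9 = 0  ⇒  r_C1 = 11/3 (r>0 drops 1)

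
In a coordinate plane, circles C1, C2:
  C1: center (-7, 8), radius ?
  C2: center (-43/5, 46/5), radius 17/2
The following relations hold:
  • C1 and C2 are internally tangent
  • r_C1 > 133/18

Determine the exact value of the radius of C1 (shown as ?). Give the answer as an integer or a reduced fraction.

1. [int C1,C2]  r_C1² − 17r_C1 + 273/4 = 0  ⇒  r_C1 = 13/2 or 21/2
2. given r_C1 > 133/18: keep 21/2

21/2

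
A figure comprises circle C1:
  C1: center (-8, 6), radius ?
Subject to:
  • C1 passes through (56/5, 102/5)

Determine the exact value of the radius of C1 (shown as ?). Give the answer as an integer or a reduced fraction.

1. [C1∋P]  r_C1² − 576 = 0  ⇒  r_C1 = 24 (r>0 drops 1)

24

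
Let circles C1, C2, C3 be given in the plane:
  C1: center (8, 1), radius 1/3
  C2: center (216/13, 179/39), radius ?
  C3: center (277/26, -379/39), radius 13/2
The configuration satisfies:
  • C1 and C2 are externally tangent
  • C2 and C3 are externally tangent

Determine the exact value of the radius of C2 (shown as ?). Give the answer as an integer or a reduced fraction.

9

1. [ext C1·C2]  r_C2² + (2/3)r_C2 − 87 = 0  ⇒  r_C2 = 9 (r>0 drops 1)
2. [ext C2·C3]  r_C2² + 13r_C2 − 198 = 0  ⇒  r_C2 = 9 (r>0 drops 1)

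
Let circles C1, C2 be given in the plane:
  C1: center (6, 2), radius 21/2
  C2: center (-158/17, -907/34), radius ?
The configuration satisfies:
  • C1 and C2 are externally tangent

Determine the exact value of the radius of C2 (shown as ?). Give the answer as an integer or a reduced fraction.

1. [ext C1·C2]  r_C2² + 21r_C2 − 946 = 0  ⇒  r_C2 = 22 (r>0 drops 1)

22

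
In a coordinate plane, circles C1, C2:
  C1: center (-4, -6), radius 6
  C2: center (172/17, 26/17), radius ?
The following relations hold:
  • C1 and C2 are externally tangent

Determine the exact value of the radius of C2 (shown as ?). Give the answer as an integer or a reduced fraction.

10

1. [ext C1·C2]  r_C2² + 12r_C2 − 220 = 0  ⇒  r_C2 = 10 (r>0 drops 1)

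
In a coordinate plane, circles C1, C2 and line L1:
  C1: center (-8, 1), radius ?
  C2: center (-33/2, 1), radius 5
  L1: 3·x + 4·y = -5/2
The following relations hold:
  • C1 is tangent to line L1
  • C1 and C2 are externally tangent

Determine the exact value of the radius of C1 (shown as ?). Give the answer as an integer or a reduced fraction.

7/2

1. [C1‖L1]  r_C1² − 49/4 = 0  ⇒  r_C1 = 7/2 (r>0 drops 1)
2. [ext C1·C2]  r_C1² + 10r_C1 − 189/4 = 0  ⇒  r_C1 = 7/2 (r>0 drops 1)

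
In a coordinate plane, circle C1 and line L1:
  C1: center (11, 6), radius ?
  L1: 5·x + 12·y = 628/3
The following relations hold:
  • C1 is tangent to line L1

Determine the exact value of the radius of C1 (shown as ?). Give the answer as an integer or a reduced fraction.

19/3

1. [C1‖L1]  r_C1² − 361/9 = 0  ⇒  r_C1 = 19/3 (r>0 drops 1)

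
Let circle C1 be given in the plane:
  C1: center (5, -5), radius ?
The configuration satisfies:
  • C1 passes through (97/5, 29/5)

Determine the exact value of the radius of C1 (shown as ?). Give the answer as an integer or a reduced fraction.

18

1. [C1∋P]  r_C1² − 324 = 0  ⇒  r_C1 = 18 (r>0 drops 1)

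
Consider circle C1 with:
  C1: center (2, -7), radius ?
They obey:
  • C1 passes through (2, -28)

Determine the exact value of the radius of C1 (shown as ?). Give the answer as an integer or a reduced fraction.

1. [C1∋P]  r_C1² − 441 = 0  ⇒  r_C1 = 21 (r>0 drops 1)

21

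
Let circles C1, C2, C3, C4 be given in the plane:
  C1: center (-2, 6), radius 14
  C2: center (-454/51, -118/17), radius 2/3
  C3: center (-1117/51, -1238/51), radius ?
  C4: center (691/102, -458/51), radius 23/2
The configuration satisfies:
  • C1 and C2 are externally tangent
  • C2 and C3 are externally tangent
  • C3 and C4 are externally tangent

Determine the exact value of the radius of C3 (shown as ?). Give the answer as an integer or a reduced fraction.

1. [ext C2·C3]  r_C3² + (4/3)r_C3 − 469 = 0  ⇒  r_C3 = 21 (r>0 drops 1)
2. [ext C3·C4]  r_C3² + 23r_C3 − 924 = 0  ⇒  r_C3 = 21 (r>0 drops 1)

21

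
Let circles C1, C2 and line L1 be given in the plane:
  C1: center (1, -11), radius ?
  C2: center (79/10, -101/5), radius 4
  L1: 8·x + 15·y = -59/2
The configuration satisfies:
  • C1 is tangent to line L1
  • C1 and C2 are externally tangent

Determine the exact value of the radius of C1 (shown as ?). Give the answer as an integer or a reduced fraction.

15/2

1. [C1‖L1]  r_C1² − 225/4 = 0  ⇒  r_C1 = 15/2 (r>0 drops 1)
2. [ext C1·C2]  r_C1² + 8r_C1 − 465/4 = 0  ⇒  r_C1 = 15/2 (r>0 drops 1)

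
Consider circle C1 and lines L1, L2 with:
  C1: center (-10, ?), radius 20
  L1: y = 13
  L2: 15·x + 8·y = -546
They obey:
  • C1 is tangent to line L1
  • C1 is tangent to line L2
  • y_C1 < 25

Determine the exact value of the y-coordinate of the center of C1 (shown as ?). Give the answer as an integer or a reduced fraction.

-7

1. [C1‖L1]  y_C1² − 26y_C1 − 231 = 0  ⇒  y_C1 = -7 or 33
2. [C1‖L2]  y_C1² + 99y_C1 + 644 = 0  ⇒  y_C1 = -92 or -7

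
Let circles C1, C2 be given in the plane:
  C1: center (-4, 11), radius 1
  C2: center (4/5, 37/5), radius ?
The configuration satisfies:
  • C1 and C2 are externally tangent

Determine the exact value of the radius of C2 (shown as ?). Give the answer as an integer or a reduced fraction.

5

1. [ext C1·C2]  r_C2² + 2r_C2 − 35 = 0  ⇒  r_C2 = 5 (r>0 drops 1)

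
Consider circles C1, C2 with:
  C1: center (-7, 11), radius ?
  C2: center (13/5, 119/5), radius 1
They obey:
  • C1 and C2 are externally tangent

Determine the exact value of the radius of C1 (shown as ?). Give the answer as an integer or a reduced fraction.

1. [ext C1·C2]  r_C1² + 2r_C1 − 255 = 0  ⇒  r_C1 = 15 (r>0 drops 1)

15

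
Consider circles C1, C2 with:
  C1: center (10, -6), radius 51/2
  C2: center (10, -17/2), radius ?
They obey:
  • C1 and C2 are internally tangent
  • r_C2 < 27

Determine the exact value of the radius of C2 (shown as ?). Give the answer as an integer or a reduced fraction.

23

1. [int C1,C2]  r_C2² − 51r_C2 + 644 = 0  ⇒  r_C2 = 23 or 28
2. given r_C2 < 27: keep 23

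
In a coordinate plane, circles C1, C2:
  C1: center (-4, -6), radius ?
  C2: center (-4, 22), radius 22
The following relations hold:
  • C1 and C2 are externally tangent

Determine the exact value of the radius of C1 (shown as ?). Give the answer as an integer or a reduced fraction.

6

1. [ext C1·C2]  r_C1² + 44r_C1 − 300 = 0  ⇒  r_C1 = 6 (r>0 drops 1)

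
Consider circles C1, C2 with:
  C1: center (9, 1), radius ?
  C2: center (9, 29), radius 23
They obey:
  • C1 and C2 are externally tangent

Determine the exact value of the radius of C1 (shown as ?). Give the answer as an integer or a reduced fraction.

5

1. [ext C1·C2]  r_C1² + 46r_C1 − 255 = 0  ⇒  r_C1 = 5 (r>0 drops 1)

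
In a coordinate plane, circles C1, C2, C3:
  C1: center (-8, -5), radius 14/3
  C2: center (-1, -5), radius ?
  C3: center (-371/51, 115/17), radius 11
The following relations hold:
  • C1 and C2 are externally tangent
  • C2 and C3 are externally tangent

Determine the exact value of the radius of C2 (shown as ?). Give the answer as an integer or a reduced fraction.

1. [ext C1·C2]  r_C2² + (28/3)r_C2 − 245/9 = 0  ⇒  r_C2 = 7/3 (r>0 drops 1)
2. [ext C2·C3]  r_C2² + 22r_C2 − 511/9 = 0  ⇒  r_C2 = 7/3 (r>0 drops 1)

7/3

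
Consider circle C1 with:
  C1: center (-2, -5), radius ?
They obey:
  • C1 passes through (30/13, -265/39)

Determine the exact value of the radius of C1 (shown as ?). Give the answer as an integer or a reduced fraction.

14/3

1. [C1∋P]  r_C1² − 196/9 = 0  ⇒  r_C1 = 14/3 (r>0 drops 1)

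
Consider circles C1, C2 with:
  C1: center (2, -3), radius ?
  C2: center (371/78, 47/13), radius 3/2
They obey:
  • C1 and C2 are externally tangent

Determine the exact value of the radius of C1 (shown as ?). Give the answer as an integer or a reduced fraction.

17/3

1. [ext C1·C2]  r_C1² + 3r_C1 − 442/9 = 0  ⇒  r_C1 = 17/3 (r>0 drops 1)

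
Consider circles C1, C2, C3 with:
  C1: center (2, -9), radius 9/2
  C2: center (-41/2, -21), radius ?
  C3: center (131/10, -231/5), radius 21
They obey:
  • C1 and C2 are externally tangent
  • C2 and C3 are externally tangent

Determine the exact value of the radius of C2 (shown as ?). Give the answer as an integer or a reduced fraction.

21

1. [ext C1·C2]  r_C2² + 9r_C2 − 630 = 0  ⇒  r_C2 = 21 (r>0 drops 1)
2. [ext C2·C3]  r_C2² + 42r_C2 − 1323 = 0  ⇒  r_C2 = 21 (r>0 drops 1)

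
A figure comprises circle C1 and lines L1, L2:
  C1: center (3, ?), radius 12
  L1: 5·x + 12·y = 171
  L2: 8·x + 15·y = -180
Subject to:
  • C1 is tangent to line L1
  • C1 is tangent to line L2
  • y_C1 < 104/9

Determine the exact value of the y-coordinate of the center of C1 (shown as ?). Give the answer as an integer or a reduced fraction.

0

1. [C1‖L1]  y_C1² − 26y_C1 = 0  ⇒  y_C1 = 0 or 26
2. [C1‖L2]  y_C1² + (136/5)y_C1 = 0  ⇒  y_C1 = -136/5 or 0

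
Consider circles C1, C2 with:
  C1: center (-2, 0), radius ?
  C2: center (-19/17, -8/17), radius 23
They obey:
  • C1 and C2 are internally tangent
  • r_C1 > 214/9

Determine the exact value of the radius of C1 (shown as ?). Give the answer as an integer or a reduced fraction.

24

1. [int C1,C2]  r_C1² − 46r_C1 + 528 = 0  ⇒  r_C1 = 22 or 24
2. given r_C1 > 214/9: keep 24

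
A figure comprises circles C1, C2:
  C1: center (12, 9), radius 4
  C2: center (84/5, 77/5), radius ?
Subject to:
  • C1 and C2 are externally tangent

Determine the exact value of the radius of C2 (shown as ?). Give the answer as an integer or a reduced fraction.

4

1. [ext C1·C2]  r_C2² + 8r_C2 − 48 = 0  ⇒  r_C2 = 4 (r>0 drops 1)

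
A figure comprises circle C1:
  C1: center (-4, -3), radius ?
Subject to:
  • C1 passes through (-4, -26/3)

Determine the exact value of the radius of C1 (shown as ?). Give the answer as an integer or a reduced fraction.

17/3

1. [C1∋P]  r_C1² − 289/9 = 0  ⇒  r_C1 = 17/3 (r>0 drops 1)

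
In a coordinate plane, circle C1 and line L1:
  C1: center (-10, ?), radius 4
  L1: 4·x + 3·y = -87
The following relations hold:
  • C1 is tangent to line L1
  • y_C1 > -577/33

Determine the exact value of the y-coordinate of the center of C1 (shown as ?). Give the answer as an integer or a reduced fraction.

-9

1. [C1‖L1]  y_C1² + (94/3)y_C1 + 201 = 0  ⇒  y_C1 = -67/3 or -9
2. given y_C1 > -577/33: keep -9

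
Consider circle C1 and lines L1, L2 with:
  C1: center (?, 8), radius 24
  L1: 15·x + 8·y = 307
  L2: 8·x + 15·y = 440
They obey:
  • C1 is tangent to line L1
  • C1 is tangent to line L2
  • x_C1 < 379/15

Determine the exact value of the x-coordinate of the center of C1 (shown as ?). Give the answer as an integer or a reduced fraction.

1. [C1‖L1]  x_C1² − (162/5)x_C1 − 2387/5 = 0  ⇒  x_C1 = -11 or 217/5
2. [C1‖L2]  x_C1² − 80x_C1 − 1001 = 0  ⇒  x_C1 = -11 or 91

-11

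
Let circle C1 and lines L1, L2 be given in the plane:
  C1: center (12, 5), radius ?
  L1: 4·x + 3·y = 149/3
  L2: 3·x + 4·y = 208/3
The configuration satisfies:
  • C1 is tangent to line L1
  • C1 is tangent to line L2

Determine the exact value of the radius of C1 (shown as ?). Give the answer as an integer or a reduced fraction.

1. [C1‖L1]  r_C1² − 64/9 = 0  ⇒  r_C1 = 8/3 (r>0 drops 1)
2. [C1‖L2]  r_C1² − 64/9 = 0  ⇒  r_C1 = 8/3 (r>0 drops 1)

8/3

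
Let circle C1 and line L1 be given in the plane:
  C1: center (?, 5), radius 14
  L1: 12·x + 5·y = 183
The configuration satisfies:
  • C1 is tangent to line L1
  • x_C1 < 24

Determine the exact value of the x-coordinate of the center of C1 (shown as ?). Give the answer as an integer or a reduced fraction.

1. [C1‖L1]  x_C1² − (79/3)x_C1 − 170/3 = 0  ⇒  x_C1 = -2 or 85/3
2. given x_C1 < 24: keep -2

-2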